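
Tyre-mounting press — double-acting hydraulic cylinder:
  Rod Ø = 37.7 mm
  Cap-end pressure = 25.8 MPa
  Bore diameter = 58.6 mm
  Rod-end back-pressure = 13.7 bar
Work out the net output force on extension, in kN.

Cap-side area A_cap = π/4 × (58.6 mm)² = 2697 mm^2
Rod-side annular area A_ann = π/4 × (58.6² − 37.7²) = 1581 mm^2
Net thrust = P_cap·A_cap − P_rod·A_ann = 69.58 kN − 2.166 kN

F ≈ 67.4 kN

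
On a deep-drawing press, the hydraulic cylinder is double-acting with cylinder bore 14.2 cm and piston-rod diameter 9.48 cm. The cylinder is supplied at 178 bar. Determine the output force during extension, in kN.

F ≈ 282 kN

Cap-side area A_cap = π/4 × (14.2 cm)² = 158.4 cm^2
F = P × A_cap = 178 bar × A_cap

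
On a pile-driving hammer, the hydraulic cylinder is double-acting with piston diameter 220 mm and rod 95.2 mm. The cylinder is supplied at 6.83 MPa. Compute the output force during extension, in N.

Cap-side area A_cap = π/4 × (220 mm)² = 38010 mm^2
F = P × A_cap = 6.83 MPa × A_cap

F ≈ 2.60e5 N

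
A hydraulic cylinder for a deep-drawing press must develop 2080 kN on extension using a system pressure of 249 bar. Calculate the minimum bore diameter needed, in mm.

D ≈ 326 mm

Extension force acts on the full piston face: F = P × (π/4)D².
D = √(4F / (πP)) = √(4 × 2080 kN / (π × 249 bar))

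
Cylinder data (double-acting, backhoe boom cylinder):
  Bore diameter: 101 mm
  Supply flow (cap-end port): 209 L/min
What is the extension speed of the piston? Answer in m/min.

v ≈ 26.1 m/min

Cap-side area A_cap = π/4 × (101 mm)² = 8012 mm^2
v = Q / A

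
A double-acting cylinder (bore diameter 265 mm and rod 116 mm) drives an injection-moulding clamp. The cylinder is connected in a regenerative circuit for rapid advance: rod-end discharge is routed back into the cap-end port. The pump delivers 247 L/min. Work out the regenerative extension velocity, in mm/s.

In regeneration the rod-end outflow joins the pump flow into the cap end, so the net volume the pump must supply per unit advance equals the rod cross-section area.
Rod cross-section A_rod = π/4 × (116 mm)² = 10570 mm^2
v = Q_pump / A_rod

v ≈ 390 mm/s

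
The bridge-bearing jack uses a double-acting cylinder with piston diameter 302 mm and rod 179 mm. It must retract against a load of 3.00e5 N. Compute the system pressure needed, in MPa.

P ≈ 6.46 MPa

Rod-side annular area A_ann = π/4 × (302² − 179²) = 46470 mm^2
Retraction: pressure acts on the annular area.
P = F / A = 3.00e5 N / A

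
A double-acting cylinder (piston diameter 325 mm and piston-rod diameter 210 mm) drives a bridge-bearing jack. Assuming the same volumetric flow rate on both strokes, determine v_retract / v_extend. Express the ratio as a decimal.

Cap-side area A_cap = π/4 × (325 mm)² = 82960 mm^2
Rod-side annular area A_ann = π/4 × (325² − 210²) = 48320 mm^2
For equal Q, v ∝ 1/A, so v_ret/v_ext = A_cap/A_ann.

v_ret/v_ext ≈ 1.72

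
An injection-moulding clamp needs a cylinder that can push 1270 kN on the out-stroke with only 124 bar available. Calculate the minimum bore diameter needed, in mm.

D ≈ 361 mm

Extension force acts on the full piston face: F = P × (π/4)D².
D = √(4F / (πP)) = √(4 × 1270 kN / (π × 124 bar))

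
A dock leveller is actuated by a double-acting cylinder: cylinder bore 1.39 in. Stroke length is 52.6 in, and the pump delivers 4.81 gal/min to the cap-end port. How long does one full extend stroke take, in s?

Cap-side area A_cap = π/4 × (1.39 in)² = 1.517 in^2
Swept volume V = A × L; t = V / Q = A·L / Q

t ≈ 4.31 s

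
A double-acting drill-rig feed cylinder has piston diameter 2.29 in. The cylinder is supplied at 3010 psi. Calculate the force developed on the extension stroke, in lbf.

Cap-side area A_cap = π/4 × (2.29 in)² = 4.119 in^2
F = P × A_cap = 3010 psi × A_cap

F ≈ 12400 lbf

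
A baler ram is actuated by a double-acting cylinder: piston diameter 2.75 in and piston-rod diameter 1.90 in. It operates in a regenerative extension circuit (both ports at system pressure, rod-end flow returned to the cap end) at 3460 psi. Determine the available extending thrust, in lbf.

With equal pressure on both faces, forces on the annular region cancel; the net push is pressure × rod cross-section.
Rod cross-section A_rod = π/4 × (1.90 in)² = 2.835 in^2
F = P × A_rod

F ≈ 9810 lbf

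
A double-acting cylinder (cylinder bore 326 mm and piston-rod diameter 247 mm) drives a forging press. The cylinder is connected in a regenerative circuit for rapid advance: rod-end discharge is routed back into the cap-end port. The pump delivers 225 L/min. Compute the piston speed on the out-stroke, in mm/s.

In regeneration the rod-end outflow joins the pump flow into the cap end, so the net volume the pump must supply per unit advance equals the rod cross-section area.
Rod cross-section A_rod = π/4 × (247 mm)² = 47920 mm^2
v = Q_pump / A_rod

v ≈ 78.3 mm/s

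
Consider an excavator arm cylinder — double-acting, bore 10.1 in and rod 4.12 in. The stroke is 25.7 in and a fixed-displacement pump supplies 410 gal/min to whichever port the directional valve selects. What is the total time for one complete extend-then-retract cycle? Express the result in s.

Cap-side area A_cap = π/4 × (10.1 in)² = 80.12 in^2
Rod-side annular area A_ann = π/4 × (10.1² − 4.12²) = 66.79 in^2
t_ext = A_cap·L/Q = 1.304 s
t_ret = A_ann·L/Q = 1.087 s
t_cycle = t_ext + t_ret

t ≈ 2.39 s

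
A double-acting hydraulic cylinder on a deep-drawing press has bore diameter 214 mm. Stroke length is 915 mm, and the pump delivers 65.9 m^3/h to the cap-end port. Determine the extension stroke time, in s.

Cap-side area A_cap = π/4 × (214 mm)² = 35970 mm^2
Swept volume V = A × L; t = V / Q = A·L / Q

t ≈ 1.80 s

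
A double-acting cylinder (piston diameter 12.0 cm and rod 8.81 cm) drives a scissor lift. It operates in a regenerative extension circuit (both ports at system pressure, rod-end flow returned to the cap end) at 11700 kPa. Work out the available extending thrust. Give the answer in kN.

With equal pressure on both faces, forces on the annular region cancel; the net push is pressure × rod cross-section.
Rod cross-section A_rod = π/4 × (8.81 cm)² = 60.96 cm^2
F = P × A_rod

F ≈ 71.3 kN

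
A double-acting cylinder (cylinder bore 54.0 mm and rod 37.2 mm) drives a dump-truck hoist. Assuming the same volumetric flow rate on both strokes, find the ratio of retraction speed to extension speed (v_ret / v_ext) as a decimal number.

v_ret/v_ext ≈ 1.90

Cap-side area A_cap = π/4 × (54.0 mm)² = 2290 mm^2
Rod-side annular area A_ann = π/4 × (54.0² − 37.2²) = 1203 mm^2
For equal Q, v ∝ 1/A, so v_ret/v_ext = A_cap/A_ann.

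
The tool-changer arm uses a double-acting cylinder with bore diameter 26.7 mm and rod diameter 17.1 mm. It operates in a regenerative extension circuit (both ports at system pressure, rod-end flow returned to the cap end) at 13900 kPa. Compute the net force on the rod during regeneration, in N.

With equal pressure on both faces, forces on the annular region cancel; the net push is pressure × rod cross-section.
Rod cross-section A_rod = π/4 × (17.1 mm)² = 229.7 mm^2
F = P × A_rod

F ≈ 3190 N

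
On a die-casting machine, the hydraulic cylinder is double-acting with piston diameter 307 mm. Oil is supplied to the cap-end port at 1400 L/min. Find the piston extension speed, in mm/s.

Cap-side area A_cap = π/4 × (307 mm)² = 74020 mm^2
v = Q / A

v ≈ 315 mm/s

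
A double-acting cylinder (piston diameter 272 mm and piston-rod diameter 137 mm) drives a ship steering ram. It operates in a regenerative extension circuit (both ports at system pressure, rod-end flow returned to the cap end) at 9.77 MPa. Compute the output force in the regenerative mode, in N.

With equal pressure on both faces, forces on the annular region cancel; the net push is pressure × rod cross-section.
Rod cross-section A_rod = π/4 × (137 mm)² = 14740 mm^2
F = P × A_rod

F ≈ 1.44e5 N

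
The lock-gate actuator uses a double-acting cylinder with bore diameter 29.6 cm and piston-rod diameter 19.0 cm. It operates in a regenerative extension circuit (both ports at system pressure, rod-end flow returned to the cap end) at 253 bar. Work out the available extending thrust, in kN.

With equal pressure on both faces, forces on the annular region cancel; the net push is pressure × rod cross-section.
Rod cross-section A_rod = π/4 × (19.0 cm)² = 283.5 cm^2
F = P × A_rod

F ≈ 717 kN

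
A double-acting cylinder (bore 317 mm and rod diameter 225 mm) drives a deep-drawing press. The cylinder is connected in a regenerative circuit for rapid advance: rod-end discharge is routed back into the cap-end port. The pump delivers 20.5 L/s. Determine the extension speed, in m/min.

In regeneration the rod-end outflow joins the pump flow into the cap end, so the net volume the pump must supply per unit advance equals the rod cross-section area.
Rod cross-section A_rod = π/4 × (225 mm)² = 39760 mm^2
v = Q_pump / A_rod

v ≈ 30.9 m/min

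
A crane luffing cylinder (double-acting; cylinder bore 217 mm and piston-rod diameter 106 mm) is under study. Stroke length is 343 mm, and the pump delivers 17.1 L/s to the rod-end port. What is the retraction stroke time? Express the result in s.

t ≈ 0.565 s

Rod-side annular area A_ann = π/4 × (217² − 106²) = 28160 mm^2
Swept volume V = A × L; t = V / Q = A·L / Q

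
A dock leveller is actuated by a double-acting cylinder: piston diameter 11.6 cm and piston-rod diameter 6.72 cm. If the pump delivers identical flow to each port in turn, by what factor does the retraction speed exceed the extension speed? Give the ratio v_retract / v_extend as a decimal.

v_ret/v_ext ≈ 1.51

Cap-side area A_cap = π/4 × (11.6 cm)² = 105.7 cm^2
Rod-side annular area A_ann = π/4 × (11.6² − 6.72²) = 70.22 cm^2
For equal Q, v ∝ 1/A, so v_ret/v_ext = A_cap/A_ann.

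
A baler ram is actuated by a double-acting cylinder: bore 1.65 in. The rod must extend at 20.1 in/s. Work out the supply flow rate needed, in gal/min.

Cap-side area A_cap = π/4 × (1.65 in)² = 2.138 in^2
Q = A × v

Q ≈ 11.2 gal/min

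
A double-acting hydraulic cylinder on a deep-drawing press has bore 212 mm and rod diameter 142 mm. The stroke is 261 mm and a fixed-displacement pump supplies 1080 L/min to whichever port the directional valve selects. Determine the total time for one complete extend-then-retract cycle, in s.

t ≈ 0.794 s

Cap-side area A_cap = π/4 × (212 mm)² = 35300 mm^2
Rod-side annular area A_ann = π/4 × (212² − 142²) = 19460 mm^2
t_ext = A_cap·L/Q = 0.5118 s
t_ret = A_ann·L/Q = 0.2822 s
t_cycle = t_ext + t_ret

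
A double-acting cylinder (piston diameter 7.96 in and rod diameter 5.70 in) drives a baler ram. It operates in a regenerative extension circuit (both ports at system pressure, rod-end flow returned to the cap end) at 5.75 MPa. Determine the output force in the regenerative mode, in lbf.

F ≈ 21300 lbf

With equal pressure on both faces, forces on the annular region cancel; the net push is pressure × rod cross-section.
Rod cross-section A_rod = π/4 × (5.70 in)² = 25.52 in^2
F = P × A_rod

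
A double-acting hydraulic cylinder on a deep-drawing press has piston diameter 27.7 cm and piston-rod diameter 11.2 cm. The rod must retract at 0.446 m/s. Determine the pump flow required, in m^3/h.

Q ≈ 80.9 m^3/h

Rod-side annular area A_ann = π/4 × (27.7² − 11.2²) = 504.1 cm^2
Q = A × v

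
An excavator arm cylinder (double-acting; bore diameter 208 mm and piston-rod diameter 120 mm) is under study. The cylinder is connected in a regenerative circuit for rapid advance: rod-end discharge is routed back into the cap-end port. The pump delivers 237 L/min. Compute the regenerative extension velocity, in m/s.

In regeneration the rod-end outflow joins the pump flow into the cap end, so the net volume the pump must supply per unit advance equals the rod cross-section area.
Rod cross-section A_rod = π/4 × (120 mm)² = 11310 mm^2
v = Q_pump / A_rod

v ≈ 0.349 m/s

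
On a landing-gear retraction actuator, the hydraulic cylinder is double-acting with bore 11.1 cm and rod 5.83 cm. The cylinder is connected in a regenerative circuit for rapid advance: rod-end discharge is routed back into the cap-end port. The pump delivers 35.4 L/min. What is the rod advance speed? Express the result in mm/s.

In regeneration the rod-end outflow joins the pump flow into the cap end, so the net volume the pump must supply per unit advance equals the rod cross-section area.
Rod cross-section A_rod = π/4 × (5.83 cm)² = 26.69 cm^2
v = Q_pump / A_rod

v ≈ 221 mm/s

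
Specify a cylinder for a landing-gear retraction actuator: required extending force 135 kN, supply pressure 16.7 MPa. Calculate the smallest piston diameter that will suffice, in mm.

D ≈ 101 mm

Extension force acts on the full piston face: F = P × (π/4)D².
D = √(4F / (πP)) = √(4 × 135 kN / (π × 16.7 MPa))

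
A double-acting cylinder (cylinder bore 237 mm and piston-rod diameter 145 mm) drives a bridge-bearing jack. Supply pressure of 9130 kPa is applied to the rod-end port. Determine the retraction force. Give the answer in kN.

F ≈ 252 kN

Rod-side annular area A_ann = π/4 × (237² − 145²) = 27600 mm^2
On retraction the pressure acts on the annular area (bore minus rod).
F = P × A_ann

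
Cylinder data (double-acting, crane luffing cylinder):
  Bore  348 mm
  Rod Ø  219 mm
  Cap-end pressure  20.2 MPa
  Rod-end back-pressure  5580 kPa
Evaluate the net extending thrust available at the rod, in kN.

F ≈ 1600 kN

Cap-side area A_cap = π/4 × (348 mm)² = 95110 mm^2
Rod-side annular area A_ann = π/4 × (348² − 219²) = 57450 mm^2
Net thrust = P_cap·A_cap − P_rod·A_ann = 1921 kN − 320.6 kN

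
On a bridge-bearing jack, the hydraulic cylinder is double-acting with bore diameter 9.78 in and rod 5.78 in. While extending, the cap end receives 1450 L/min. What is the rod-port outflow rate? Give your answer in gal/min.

Cap-side area A_cap = π/4 × (9.78 in)² = 75.12 in^2
Rod-side annular area A_ann = π/4 × (9.78² − 5.78²) = 48.88 in^2
Piston speed v = Q_in/A_cap; rod-end outflow Q_out = v × A_ann = Q_in × A_ann/A_cap.

Q_out ≈ 249 gal/min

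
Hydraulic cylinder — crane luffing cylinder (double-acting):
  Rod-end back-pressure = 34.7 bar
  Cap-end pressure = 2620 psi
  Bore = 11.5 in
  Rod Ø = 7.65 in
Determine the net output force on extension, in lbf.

F ≈ 2.43e5 lbf

Cap-side area A_cap = π/4 × (11.5 in)² = 103.9 in^2
Rod-side annular area A_ann = π/4 × (11.5² − 7.65²) = 57.91 in^2
Net thrust = P_cap·A_cap − P_rod·A_ann = 2.721e5 lbf − 29140 lbf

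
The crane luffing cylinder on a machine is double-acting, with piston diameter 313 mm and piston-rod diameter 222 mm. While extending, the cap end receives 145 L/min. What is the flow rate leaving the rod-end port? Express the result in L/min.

Q_out ≈ 72.1 L/min

Cap-side area A_cap = π/4 × (313 mm)² = 76940 mm^2
Rod-side annular area A_ann = π/4 × (313² − 222²) = 38240 mm^2
Piston speed v = Q_in/A_cap; rod-end outflow Q_out = v × A_ann = Q_in × A_ann/A_cap.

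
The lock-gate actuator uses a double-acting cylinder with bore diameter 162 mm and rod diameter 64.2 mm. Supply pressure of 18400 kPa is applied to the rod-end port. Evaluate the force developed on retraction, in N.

F ≈ 3.20e5 N

Rod-side annular area A_ann = π/4 × (162² − 64.2²) = 17370 mm^2
On retraction the pressure acts on the annular area (bore minus rod).
F = P × A_ann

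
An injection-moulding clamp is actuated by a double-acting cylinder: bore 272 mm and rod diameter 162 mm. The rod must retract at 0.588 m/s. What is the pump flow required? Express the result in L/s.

Rod-side annular area A_ann = π/4 × (272² − 162²) = 37490 mm^2
Q = A × v

Q ≈ 22.0 L/s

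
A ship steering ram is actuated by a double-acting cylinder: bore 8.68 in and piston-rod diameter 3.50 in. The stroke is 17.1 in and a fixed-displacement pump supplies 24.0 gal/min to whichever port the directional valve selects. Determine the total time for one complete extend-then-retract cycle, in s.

Cap-side area A_cap = π/4 × (8.68 in)² = 59.17 in^2
Rod-side annular area A_ann = π/4 × (8.68² − 3.50²) = 49.55 in^2
t_ext = A_cap·L/Q = 10.95 s
t_ret = A_ann·L/Q = 9.170 s
t_cycle = t_ext + t_ret

t ≈ 20.1 s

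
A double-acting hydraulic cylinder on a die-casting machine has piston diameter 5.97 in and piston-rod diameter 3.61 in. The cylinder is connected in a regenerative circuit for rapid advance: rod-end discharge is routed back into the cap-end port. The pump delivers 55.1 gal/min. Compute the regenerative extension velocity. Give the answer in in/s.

v ≈ 20.7 in/s

In regeneration the rod-end outflow joins the pump flow into the cap end, so the net volume the pump must supply per unit advance equals the rod cross-section area.
Rod cross-section A_rod = π/4 × (3.61 in)² = 10.24 in^2
v = Q_pump / A_rod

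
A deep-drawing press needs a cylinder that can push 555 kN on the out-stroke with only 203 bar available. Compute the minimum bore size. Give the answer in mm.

D ≈ 187 mm

Extension force acts on the full piston face: F = P × (π/4)D².
D = √(4F / (πP)) = √(4 × 555 kN / (π × 203 bar))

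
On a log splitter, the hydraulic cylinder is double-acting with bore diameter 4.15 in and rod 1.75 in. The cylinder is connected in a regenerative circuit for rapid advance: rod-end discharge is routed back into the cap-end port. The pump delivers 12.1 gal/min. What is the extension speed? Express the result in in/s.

v ≈ 19.4 in/s

In regeneration the rod-end outflow joins the pump flow into the cap end, so the net volume the pump must supply per unit advance equals the rod cross-section area.
Rod cross-section A_rod = π/4 × (1.75 in)² = 2.405 in^2
v = Q_pump / A_rod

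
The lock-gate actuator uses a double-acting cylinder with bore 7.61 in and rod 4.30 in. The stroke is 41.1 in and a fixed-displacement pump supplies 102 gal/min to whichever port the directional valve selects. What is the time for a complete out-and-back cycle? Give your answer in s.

t ≈ 8.00 s

Cap-side area A_cap = π/4 × (7.61 in)² = 45.48 in^2
Rod-side annular area A_ann = π/4 × (7.61² − 4.30²) = 30.96 in^2
t_ext = A_cap·L/Q = 4.760 s
t_ret = A_ann·L/Q = 3.240 s
t_cycle = t_ext + t_ret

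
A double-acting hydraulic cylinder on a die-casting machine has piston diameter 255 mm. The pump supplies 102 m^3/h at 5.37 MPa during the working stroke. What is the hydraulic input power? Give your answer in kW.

W ≈ 152 kW

Hydraulic power = P × Q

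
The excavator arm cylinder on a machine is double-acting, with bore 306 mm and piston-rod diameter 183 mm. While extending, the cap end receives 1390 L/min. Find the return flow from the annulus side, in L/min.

Q_out ≈ 893 L/min

Cap-side area A_cap = π/4 × (306 mm)² = 73540 mm^2
Rod-side annular area A_ann = π/4 × (306² − 183²) = 47240 mm^2
Piston speed v = Q_in/A_cap; rod-end outflow Q_out = v × A_ann = Q_in × A_ann/A_cap.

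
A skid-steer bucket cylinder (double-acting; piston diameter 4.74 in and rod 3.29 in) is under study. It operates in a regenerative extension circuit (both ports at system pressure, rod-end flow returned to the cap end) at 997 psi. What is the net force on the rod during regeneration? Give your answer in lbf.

With equal pressure on both faces, forces on the annular region cancel; the net push is pressure × rod cross-section.
Rod cross-section A_rod = π/4 × (3.29 in)² = 8.501 in^2
F = P × A_rod

F ≈ 8480 lbf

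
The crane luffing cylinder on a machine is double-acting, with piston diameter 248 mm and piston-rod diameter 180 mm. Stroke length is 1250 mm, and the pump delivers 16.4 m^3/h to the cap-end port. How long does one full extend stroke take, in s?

Cap-side area A_cap = π/4 × (248 mm)² = 48310 mm^2
Swept volume V = A × L; t = V / Q = A·L / Q

t ≈ 13.3 s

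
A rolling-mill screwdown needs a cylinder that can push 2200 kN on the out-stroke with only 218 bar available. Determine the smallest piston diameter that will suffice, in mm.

D ≈ 358 mm

Extension force acts on the full piston face: F = P × (π/4)D².
D = √(4F / (πP)) = √(4 × 2200 kN / (π × 218 bar))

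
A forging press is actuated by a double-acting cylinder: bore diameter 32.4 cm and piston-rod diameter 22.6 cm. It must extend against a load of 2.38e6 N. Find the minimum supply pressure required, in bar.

P ≈ 289 bar

Cap-side area A_cap = π/4 × (32.4 cm)² = 824.5 cm^2
P = F / A = 2.38e6 N / A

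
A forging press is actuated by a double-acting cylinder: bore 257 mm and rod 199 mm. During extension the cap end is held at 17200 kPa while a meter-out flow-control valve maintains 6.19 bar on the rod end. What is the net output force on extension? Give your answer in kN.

Cap-side area A_cap = π/4 × (257 mm)² = 51870 mm^2
Rod-side annular area A_ann = π/4 × (257² − 199²) = 20770 mm^2
Net thrust = P_cap·A_cap − P_rod·A_ann = 892.2 kN − 12.86 kN

F ≈ 879 kN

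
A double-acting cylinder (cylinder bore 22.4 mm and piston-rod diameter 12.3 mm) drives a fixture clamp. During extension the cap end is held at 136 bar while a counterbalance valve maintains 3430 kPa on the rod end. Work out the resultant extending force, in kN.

F ≈ 4.42 kN

Cap-side area A_cap = π/4 × (22.4 mm)² = 394.1 mm^2
Rod-side annular area A_ann = π/4 × (22.4² − 12.3²) = 275.3 mm^2
Net thrust = P_cap·A_cap − P_rod·A_ann = 5.360 kN − 0.9441 kN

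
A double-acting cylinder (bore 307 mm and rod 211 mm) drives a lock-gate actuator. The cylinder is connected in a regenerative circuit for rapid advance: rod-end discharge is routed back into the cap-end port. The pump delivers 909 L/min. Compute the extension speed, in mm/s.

In regeneration the rod-end outflow joins the pump flow into the cap end, so the net volume the pump must supply per unit advance equals the rod cross-section area.
Rod cross-section A_rod = π/4 × (211 mm)² = 34970 mm^2
v = Q_pump / A_rod

v ≈ 433 mm/s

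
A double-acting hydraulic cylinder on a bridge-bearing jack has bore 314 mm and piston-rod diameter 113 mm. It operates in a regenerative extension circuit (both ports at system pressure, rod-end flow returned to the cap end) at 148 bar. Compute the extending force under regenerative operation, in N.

F ≈ 1.48e5 N

With equal pressure on both faces, forces on the annular region cancel; the net push is pressure × rod cross-section.
Rod cross-section A_rod = π/4 × (113 mm)² = 10030 mm^2
F = P × A_rod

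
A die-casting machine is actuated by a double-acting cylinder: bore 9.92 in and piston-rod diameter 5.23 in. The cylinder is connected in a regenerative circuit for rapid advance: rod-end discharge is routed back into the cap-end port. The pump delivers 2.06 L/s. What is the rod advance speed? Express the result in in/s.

In regeneration the rod-end outflow joins the pump flow into the cap end, so the net volume the pump must supply per unit advance equals the rod cross-section area.
Rod cross-section A_rod = π/4 × (5.23 in)² = 21.48 in^2
v = Q_pump / A_rod

v ≈ 5.85 in/s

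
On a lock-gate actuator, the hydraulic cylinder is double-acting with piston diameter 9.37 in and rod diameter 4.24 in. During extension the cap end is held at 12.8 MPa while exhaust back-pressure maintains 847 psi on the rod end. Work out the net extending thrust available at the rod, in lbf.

F ≈ 81600 lbf

Cap-side area A_cap = π/4 × (9.37 in)² = 68.96 in^2
Rod-side annular area A_ann = π/4 × (9.37² − 4.24²) = 54.84 in^2
Net thrust = P_cap·A_cap − P_rod·A_ann = 1.280e5 lbf − 46450 lbf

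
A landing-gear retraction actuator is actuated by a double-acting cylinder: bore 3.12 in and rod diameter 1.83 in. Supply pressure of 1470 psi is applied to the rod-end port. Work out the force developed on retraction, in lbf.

F ≈ 7370 lbf

Rod-side annular area A_ann = π/4 × (3.12² − 1.83²) = 5.015 in^2
On retraction the pressure acts on the annular area (bore minus rod).
F = P × A_ann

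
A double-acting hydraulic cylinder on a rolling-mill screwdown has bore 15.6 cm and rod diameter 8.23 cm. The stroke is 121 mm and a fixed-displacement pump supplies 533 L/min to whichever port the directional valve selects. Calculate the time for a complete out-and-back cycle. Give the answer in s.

Cap-side area A_cap = π/4 × (15.6 cm)² = 191.1 cm^2
Rod-side annular area A_ann = π/4 × (15.6² − 8.23²) = 137.9 cm^2
t_ext = A_cap·L/Q = 0.2603 s
t_ret = A_ann·L/Q = 0.1879 s
t_cycle = t_ext + t_ret

t ≈ 0.448 s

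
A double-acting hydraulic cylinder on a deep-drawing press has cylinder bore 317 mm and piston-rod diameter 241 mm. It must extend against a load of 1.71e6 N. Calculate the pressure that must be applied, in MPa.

P ≈ 21.7 MPa

Cap-side area A_cap = π/4 × (317 mm)² = 78920 mm^2
P = F / A = 1.71e6 N / A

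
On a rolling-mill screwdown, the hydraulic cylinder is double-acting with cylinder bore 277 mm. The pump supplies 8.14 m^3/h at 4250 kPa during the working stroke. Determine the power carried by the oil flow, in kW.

Hydraulic power = P × Q

W ≈ 9.61 kW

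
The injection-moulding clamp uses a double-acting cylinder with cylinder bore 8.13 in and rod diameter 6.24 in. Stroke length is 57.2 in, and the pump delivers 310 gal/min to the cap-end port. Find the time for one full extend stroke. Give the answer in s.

t ≈ 2.49 s

Cap-side area A_cap = π/4 × (8.13 in)² = 51.91 in^2
Swept volume V = A × L; t = V / Q = A·L / Q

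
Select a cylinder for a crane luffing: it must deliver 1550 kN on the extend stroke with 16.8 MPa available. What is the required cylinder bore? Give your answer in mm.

D ≈ 343 mm

Extension force acts on the full piston face: F = P × (π/4)D².
D = √(4F / (πP)) = √(4 × 1550 kN / (π × 16.8 MPa))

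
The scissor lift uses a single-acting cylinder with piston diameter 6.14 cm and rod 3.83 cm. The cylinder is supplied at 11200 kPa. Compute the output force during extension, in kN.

Cap-side area A_cap = π/4 × (6.14 cm)² = 29.61 cm^2
F = P × A_cap = 11200 kPa × A_cap

F ≈ 33.2 kN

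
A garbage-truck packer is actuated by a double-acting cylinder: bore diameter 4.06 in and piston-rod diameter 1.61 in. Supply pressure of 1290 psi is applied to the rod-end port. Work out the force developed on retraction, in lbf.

Rod-side annular area A_ann = π/4 × (4.06² − 1.61²) = 10.91 in^2
On retraction the pressure acts on the annular area (bore minus rod).
F = P × A_ann

F ≈ 14100 lbf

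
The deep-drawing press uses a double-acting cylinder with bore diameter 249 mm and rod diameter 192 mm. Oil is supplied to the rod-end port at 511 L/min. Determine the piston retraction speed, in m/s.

v ≈ 0.431 m/s

Rod-side annular area A_ann = π/4 × (249² − 192²) = 19740 mm^2
Flow into the rod-end port fills the annular volume.
v = Q / A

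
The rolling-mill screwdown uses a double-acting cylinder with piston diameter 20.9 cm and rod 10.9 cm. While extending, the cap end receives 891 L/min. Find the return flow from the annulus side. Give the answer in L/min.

Cap-side area A_cap = π/4 × (20.9 cm)² = 343.1 cm^2
Rod-side annular area A_ann = π/4 × (20.9² − 10.9²) = 249.8 cm^2
Piston speed v = Q_in/A_cap; rod-end outflow Q_out = v × A_ann = Q_in × A_ann/A_cap.

Q_out ≈ 649 L/min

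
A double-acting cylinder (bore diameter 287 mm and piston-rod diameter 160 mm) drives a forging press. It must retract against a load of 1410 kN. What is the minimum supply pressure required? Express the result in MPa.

Rod-side annular area A_ann = π/4 × (287² − 160²) = 44590 mm^2
Retraction: pressure acts on the annular area.
P = F / A = 1410 kN / A

P ≈ 31.6 MPa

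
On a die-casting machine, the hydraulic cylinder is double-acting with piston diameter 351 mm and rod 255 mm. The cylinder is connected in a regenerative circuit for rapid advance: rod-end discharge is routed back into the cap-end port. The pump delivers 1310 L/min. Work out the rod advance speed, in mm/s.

In regeneration the rod-end outflow joins the pump flow into the cap end, so the net volume the pump must supply per unit advance equals the rod cross-section area.
Rod cross-section A_rod = π/4 × (255 mm)² = 51070 mm^2
v = Q_pump / A_rod

v ≈ 428 mm/s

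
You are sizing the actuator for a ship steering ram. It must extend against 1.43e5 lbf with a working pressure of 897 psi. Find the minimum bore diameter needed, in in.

Extension force acts on the full piston face: F = P × (π/4)D².
D = √(4F / (πP)) = √(4 × 1.43e5 lbf / (π × 897 psi))

D ≈ 14.2 in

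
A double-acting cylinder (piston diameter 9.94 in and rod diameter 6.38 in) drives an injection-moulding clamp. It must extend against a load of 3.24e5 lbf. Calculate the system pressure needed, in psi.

P ≈ 4180 psi

Cap-side area A_cap = π/4 × (9.94 in)² = 77.60 in^2
P = F / A = 3.24e5 lbf / A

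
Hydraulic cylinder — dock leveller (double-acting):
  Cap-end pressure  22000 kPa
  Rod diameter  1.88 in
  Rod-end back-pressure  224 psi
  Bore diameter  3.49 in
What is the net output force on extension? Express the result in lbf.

Cap-side area A_cap = π/4 × (3.49 in)² = 9.566 in^2
Rod-side annular area A_ann = π/4 × (3.49² − 1.88²) = 6.790 in^2
Net thrust = P_cap·A_cap − P_rod·A_ann = 30520 lbf − 1521 lbf

F ≈ 29000 lbf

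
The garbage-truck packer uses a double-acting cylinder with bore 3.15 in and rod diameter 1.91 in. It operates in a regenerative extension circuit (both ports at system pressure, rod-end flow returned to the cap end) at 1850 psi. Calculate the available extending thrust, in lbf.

F ≈ 5300 lbf

With equal pressure on both faces, forces on the annular region cancel; the net push is pressure × rod cross-section.
Rod cross-section A_rod = π/4 × (1.91 in)² = 2.865 in^2
F = P × A_rod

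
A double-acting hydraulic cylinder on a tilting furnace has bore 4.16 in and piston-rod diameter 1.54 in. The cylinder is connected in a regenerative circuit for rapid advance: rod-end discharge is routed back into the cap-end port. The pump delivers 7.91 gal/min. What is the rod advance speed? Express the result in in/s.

In regeneration the rod-end outflow joins the pump flow into the cap end, so the net volume the pump must supply per unit advance equals the rod cross-section area.
Rod cross-section A_rod = π/4 × (1.54 in)² = 1.863 in^2
v = Q_pump / A_rod

v ≈ 16.3 in/s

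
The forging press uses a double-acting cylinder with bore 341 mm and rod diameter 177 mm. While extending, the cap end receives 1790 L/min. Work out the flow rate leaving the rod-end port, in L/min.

Q_out ≈ 1310 L/min

Cap-side area A_cap = π/4 × (341 mm)² = 91330 mm^2
Rod-side annular area A_ann = π/4 × (341² − 177²) = 66720 mm^2
Piston speed v = Q_in/A_cap; rod-end outflow Q_out = v × A_ann = Q_in × A_ann/A_cap.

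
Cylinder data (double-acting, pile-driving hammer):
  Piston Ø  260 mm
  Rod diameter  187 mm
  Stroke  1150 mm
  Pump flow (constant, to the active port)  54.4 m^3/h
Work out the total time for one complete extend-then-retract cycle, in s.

t ≈ 5.99 s

Cap-side area A_cap = π/4 × (260 mm)² = 53090 mm^2
Rod-side annular area A_ann = π/4 × (260² − 187²) = 25630 mm^2
t_ext = A_cap·L/Q = 4.041 s
t_ret = A_ann·L/Q = 1.950 s
t_cycle = t_ext + t_ret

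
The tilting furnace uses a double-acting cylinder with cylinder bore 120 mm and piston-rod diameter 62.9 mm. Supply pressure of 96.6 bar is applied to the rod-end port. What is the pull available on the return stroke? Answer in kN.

Rod-side annular area A_ann = π/4 × (120² − 62.9²) = 8202 mm^2
On retraction the pressure acts on the annular area (bore minus rod).
F = P × A_ann

F ≈ 79.2 kN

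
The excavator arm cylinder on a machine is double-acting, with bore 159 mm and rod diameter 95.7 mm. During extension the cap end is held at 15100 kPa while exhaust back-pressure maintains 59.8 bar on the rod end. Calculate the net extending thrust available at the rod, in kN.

F ≈ 224 kN

Cap-side area A_cap = π/4 × (159 mm)² = 19860 mm^2
Rod-side annular area A_ann = π/4 × (159² − 95.7²) = 12660 mm^2
Net thrust = P_cap·A_cap − P_rod·A_ann = 299.8 kN − 75.72 kN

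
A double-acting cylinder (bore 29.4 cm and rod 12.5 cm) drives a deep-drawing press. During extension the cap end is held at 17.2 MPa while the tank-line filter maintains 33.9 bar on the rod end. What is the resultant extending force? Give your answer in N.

F ≈ 9.79e5 N

Cap-side area A_cap = π/4 × (29.4 cm)² = 678.9 cm^2
Rod-side annular area A_ann = π/4 × (29.4² − 12.5²) = 556.1 cm^2
Net thrust = P_cap·A_cap − P_rod·A_ann = 1.168e6 N − 1.885e5 N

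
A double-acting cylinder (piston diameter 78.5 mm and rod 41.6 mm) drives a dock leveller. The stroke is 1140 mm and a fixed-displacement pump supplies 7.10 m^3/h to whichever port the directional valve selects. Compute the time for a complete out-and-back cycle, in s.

Cap-side area A_cap = π/4 × (78.5 mm)² = 4840 mm^2
Rod-side annular area A_ann = π/4 × (78.5² − 41.6²) = 3481 mm^2
t_ext = A_cap·L/Q = 2.798 s
t_ret = A_ann·L/Q = 2.012 s
t_cycle = t_ext + t_ret

t ≈ 4.81 s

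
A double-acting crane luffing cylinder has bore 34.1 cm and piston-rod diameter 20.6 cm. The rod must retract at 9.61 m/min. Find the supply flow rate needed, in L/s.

Q ≈ 9.29 L/s

Rod-side annular area A_ann = π/4 × (34.1² − 20.6²) = 580.0 cm^2
Q = A × v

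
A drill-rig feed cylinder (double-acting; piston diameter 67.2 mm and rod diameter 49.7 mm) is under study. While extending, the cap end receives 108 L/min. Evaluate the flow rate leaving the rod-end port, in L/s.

Cap-side area A_cap = π/4 × (67.2 mm)² = 3547 mm^2
Rod-side annular area A_ann = π/4 × (67.2² − 49.7²) = 1607 mm^2
Piston speed v = Q_in/A_cap; rod-end outflow Q_out = v × A_ann = Q_in × A_ann/A_cap.

Q_out ≈ 0.815 L/s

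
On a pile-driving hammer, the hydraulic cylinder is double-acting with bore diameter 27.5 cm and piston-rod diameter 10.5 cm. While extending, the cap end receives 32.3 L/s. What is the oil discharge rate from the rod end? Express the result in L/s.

Cap-side area A_cap = π/4 × (27.5 cm)² = 594.0 cm^2
Rod-side annular area A_ann = π/4 × (27.5² − 10.5²) = 507.4 cm^2
Piston speed v = Q_in/A_cap; rod-end outflow Q_out = v × A_ann = Q_in × A_ann/A_cap.

Q_out ≈ 27.6 L/s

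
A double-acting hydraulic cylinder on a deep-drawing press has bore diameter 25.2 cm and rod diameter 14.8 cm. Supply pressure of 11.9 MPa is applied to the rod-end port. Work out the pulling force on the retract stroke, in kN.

F ≈ 389 kN

Rod-side annular area A_ann = π/4 × (25.2² − 14.8²) = 326.7 cm^2
On retraction the pressure acts on the annular area (bore minus rod).
F = P × A_ann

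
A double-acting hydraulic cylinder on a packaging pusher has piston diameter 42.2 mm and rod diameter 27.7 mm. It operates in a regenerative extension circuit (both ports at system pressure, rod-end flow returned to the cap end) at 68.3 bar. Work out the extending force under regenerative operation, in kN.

With equal pressure on both faces, forces on the annular region cancel; the net push is pressure × rod cross-section.
Rod cross-section A_rod = π/4 × (27.7 mm)² = 602.6 mm^2
F = P × A_rod

F ≈ 4.12 kN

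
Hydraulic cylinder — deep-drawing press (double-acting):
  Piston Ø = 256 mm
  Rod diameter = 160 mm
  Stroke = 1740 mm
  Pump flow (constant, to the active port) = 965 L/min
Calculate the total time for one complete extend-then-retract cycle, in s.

t ≈ 8.96 s

Cap-side area A_cap = π/4 × (256 mm)² = 51470 mm^2
Rod-side annular area A_ann = π/4 × (256² − 160²) = 31370 mm^2
t_ext = A_cap·L/Q = 5.569 s
t_ret = A_ann·L/Q = 3.393 s
t_cycle = t_ext + t_ret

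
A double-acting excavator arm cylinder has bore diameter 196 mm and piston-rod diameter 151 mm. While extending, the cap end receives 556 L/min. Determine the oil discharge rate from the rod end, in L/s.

Cap-side area A_cap = π/4 × (196 mm)² = 30170 mm^2
Rod-side annular area A_ann = π/4 × (196² − 151²) = 12260 mm^2
Piston speed v = Q_in/A_cap; rod-end outflow Q_out = v × A_ann = Q_in × A_ann/A_cap.

Q_out ≈ 3.77 L/s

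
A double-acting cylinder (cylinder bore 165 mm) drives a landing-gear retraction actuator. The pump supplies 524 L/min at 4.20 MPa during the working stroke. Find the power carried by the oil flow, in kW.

W ≈ 36.7 kW

Hydraulic power = P × Q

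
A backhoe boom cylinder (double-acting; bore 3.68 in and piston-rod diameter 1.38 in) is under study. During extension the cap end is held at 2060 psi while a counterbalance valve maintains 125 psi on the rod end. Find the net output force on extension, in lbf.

Cap-side area A_cap = π/4 × (3.68 in)² = 10.64 in^2
Rod-side annular area A_ann = π/4 × (3.68² − 1.38²) = 9.140 in^2
Net thrust = P_cap·A_cap − P_rod·A_ann = 21910 lbf − 1143 lbf

F ≈ 20800 lbf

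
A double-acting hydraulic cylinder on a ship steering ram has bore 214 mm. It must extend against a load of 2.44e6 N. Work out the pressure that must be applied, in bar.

Cap-side area A_cap = π/4 × (214 mm)² = 35970 mm^2
P = F / A = 2.44e6 N / A

P ≈ 678 bar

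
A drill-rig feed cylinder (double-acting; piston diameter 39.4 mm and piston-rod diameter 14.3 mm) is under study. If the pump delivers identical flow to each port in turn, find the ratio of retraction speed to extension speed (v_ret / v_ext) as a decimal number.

Cap-side area A_cap = π/4 × (39.4 mm)² = 1219 mm^2
Rod-side annular area A_ann = π/4 × (39.4² − 14.3²) = 1059 mm^2
For equal Q, v ∝ 1/A, so v_ret/v_ext = A_cap/A_ann.

v_ret/v_ext ≈ 1.15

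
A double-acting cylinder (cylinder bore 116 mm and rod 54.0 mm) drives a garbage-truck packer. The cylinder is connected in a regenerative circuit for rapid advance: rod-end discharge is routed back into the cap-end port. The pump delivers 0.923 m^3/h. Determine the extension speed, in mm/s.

In regeneration the rod-end outflow joins the pump flow into the cap end, so the net volume the pump must supply per unit advance equals the rod cross-section area.
Rod cross-section A_rod = π/4 × (54.0 mm)² = 2290 mm^2
v = Q_pump / A_rod

v ≈ 112 mm/s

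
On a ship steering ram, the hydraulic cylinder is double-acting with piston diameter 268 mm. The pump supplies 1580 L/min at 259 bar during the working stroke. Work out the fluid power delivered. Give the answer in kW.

Hydraulic power = P × Q

W ≈ 682 kW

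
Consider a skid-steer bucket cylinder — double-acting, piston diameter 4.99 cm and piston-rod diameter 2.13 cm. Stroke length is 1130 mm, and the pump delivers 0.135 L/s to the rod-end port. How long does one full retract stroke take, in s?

t ≈ 13.4 s

Rod-side annular area A_ann = π/4 × (4.99² − 2.13²) = 15.99 cm^2
Swept volume V = A × L; t = V / Q = A·L / Q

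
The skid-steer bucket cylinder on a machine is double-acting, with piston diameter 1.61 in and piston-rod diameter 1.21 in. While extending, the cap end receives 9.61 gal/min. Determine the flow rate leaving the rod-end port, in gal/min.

Cap-side area A_cap = π/4 × (1.61 in)² = 2.036 in^2
Rod-side annular area A_ann = π/4 × (1.61² − 1.21²) = 0.8859 in^2
Piston speed v = Q_in/A_cap; rod-end outflow Q_out = v × A_ann = Q_in × A_ann/A_cap.

Q_out ≈ 4.18 gal/min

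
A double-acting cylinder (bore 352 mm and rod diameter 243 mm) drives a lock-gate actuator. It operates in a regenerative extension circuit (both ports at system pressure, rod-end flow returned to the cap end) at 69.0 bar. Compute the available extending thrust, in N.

With equal pressure on both faces, forces on the annular region cancel; the net push is pressure × rod cross-section.
Rod cross-section A_rod = π/4 × (243 mm)² = 46380 mm^2
F = P × A_rod

F ≈ 3.20e5 N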